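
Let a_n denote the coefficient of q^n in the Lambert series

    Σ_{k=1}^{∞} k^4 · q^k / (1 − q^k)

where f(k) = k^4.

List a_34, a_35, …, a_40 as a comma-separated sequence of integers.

1419874, 1503652, 1813539, 1874162, 2215474, 2342084, 2734994

n=34: 34·1 17·2 2·17 1·34  f→[1336336+83521+16+1]=1419874
d|35:{1,5,7,35}  Σf=1+625+2401+1500625=1503652
d|36:{1,2,3,4,6,9,12,18,36}  Σf=1+16+81+256+1296+6561+20736+104976+1679616=1813539
d|37:{37,1}  Σf=1874161+1=1874162
n=38: 1·38 2·19 19·2 38·1  f→[1+16+130321+2085136]=2215474
n=39: 39·1 13·3 3·13 1·39  f→[2313441+28561+81+1]=2342084
[q^40] f(1)=1,f(2)=16,f(4)=256,f(5)=625,f(8)=4096,f(10)=10000,f(20)=160000,f(40)=2560000 ⇒ 2734994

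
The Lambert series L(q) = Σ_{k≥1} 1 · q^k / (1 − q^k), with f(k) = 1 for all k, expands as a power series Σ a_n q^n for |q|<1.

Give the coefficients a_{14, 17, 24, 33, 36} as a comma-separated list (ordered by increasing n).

4, 2, 8, 4, 9

n=14: 14·1 7·2 2·7 1·14  f→[1+1+1+1]=4
q^17  k|17↦f(k): 17:1 1:1  a_17=2
d|24:{1,2,3,4,6,8,12,24}  Σf=1+1+1+1+1+1+1+1=8
[q^33] f(33)=1,f(11)=1,f(3)=1,f(1)=1 ⇒ 4
d|36:{36,18,12,9,6,4,3,2,1}  Σf=1+1+1+1+1+1+1+1+1=9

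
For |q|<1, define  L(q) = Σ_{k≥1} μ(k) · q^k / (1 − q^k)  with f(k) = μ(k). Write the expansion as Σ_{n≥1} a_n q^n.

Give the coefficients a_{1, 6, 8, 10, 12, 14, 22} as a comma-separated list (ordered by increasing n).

n=1: 1·1  μ→[1]=1
[q^6] μ(6)=1,μ(3)=-1,μ(2)=-1,μ(1)=1 ⇒ 0
q^8  k|8↦μ(k): 8:0 4:0 2:-1 1:1  a_8=0
d|10:{10,5,2,1}  Σμ=1+(-1)+(-1)+1=0
n=12: 1·12 2·6 3·4 4·3 6·2 12·1  μ→[1+(-1)+(-1)+0+1+0]=0
n=14: 14·1 7·2 2·7 1·14  μ→[1+(-1)+(-1)+1]=0
d|22:{1,2,11,22}  Σμ=1+(-1)+(-1)+1=0

1, 0, 0, 0, 0, 0, 0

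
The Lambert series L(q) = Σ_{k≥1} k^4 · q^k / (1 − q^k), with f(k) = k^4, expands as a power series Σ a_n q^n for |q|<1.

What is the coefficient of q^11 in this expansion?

a_11 = 14642

n=11: 11·1 1·11  f→[14641+1]=14642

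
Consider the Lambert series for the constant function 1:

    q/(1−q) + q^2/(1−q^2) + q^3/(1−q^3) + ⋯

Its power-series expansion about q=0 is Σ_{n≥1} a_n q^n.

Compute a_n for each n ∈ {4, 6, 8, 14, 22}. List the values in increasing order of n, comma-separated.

[q^4] f(1)=1,f(2)=1,f(4)=1 ⇒ 3
[q^6] f(6)=1,f(3)=1,f(2)=1,f(1)=1 ⇒ 4
n=8: 1·8 2·4 4·2 8·1  f→[1+1+1+1]=4
d|14:{1,2,7,14}  Σf=1+1+1+1=4
[q^22] f(1)=1,f(2)=1,f(11)=1,f(22)=1 ⇒ 4

3, 4, 4, 4, 4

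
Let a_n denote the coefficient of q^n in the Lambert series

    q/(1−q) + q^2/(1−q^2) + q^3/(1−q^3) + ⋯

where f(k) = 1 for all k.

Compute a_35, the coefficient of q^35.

a_35 = 4

[q^35] f(1)=1,f(5)=1,f(7)=1,f(35)=1 ⇒ 4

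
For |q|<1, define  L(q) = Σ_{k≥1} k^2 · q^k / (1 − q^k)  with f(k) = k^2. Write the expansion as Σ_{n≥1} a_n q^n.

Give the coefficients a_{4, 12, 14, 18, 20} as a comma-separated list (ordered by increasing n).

d|4:{4,2,1}  Σf=16+4+1=21
n=12: 12·1 6·2 4·3 3·4 2·6 1·12  f→[144+36+16+9+4+1]=210
n=14: 1·14 2·7 7·2 14·1  f→[1+4+49+196]=250
n=18: 1·18 2·9 3·6 6·3 9·2 18·1  f→[1+4+9+36+81+324]=455
n=20: 20·1 10·2 5·4 4·5 2·10 1·20  f→[400+100+25+16+4+1]=546

21, 210, 250, 455, 546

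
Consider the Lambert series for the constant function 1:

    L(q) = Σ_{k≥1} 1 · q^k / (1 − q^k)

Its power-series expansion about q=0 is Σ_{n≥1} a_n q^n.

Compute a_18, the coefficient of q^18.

a_18 = 6

[q^18] f(1)=1,f(2)=1,f(3)=1,f(6)=1,f(9)=1,f(18)=1 ⇒ 6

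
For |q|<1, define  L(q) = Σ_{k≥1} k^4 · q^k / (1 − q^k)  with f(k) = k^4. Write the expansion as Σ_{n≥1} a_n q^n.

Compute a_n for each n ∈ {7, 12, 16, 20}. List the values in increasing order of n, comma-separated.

d|7:{1,7}  Σf=1+2401=2402
d|12:{1,2,3,4,6,12}  Σf=1+16+81+256+1296+20736=22386
d|16:{16,8,4,2,1}  Σf=65536+4096+256+16+1=69905
n=20: 20·1 10·2 5·4 4·5 2·10 1·20  f→[160000+10000+625+256+16+1]=170898

2402, 22386, 69905, 170898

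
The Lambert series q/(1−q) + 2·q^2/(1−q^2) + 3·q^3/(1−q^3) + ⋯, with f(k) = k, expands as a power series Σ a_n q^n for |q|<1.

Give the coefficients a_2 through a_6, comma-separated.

3, 4, 7, 6, 12

q^2  k|2↦f(k): 1:1 2:2  a_2=3
d|3:{1,3}  Σf=1+3=4
[q^4] f(4)=4,f(2)=2,f(1)=1 ⇒ 7
n=5: 5·1 1·5  f→[5+1]=6
d|6:{6,3,2,1}  Σf=6+3+2+1=12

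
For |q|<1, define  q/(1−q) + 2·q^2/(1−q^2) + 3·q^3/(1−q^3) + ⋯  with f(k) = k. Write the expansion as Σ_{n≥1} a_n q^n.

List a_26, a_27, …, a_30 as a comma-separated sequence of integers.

n=26: 26·1 13·2 2·13 1·26  f→[26+13+2+1]=42
d|27:{27,9,3,1}  Σf=27+9+3+1=40
[q^28] f(28)=28,f(14)=14,f(7)=7,f(4)=4,f(2)=2,f(1)=1 ⇒ 56
q^29  k|29↦f(k): 29:29 1:1  a_29=30
n=30: 1·30 2·15 3·10 5·6 6·5 10·3 15·2 30·1  f→[1+2+3+5+6+10+15+30]=72

42, 40, 56, 30, 72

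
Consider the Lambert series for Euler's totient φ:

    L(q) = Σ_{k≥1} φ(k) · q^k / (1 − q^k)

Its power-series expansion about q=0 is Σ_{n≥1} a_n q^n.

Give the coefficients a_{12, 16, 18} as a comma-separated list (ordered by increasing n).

q^12  k|12↦φ(k): 1:1 2:1 3:2 4:2 6:2 12:4  a_12=12
[q^16] φ(16)=8,φ(8)=4,φ(4)=2,φ(2)=1,φ(1)=1 ⇒ 16
d|18:{1,2,3,6,9,18}  Σφ=1+1+2+2+6+6=18

12, 16, 18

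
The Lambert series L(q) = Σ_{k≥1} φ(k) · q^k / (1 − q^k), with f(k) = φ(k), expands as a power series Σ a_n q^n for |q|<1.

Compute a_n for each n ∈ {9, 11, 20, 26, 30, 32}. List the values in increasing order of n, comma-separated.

[q^9] φ(9)=6,φ(3)=2,φ(1)=1 ⇒ 9
q^11  k|11↦φ(k): 1:1 11:10  a_11=11
n=20: 20·1 10·2 5·4 4·5 2·10 1·20  φ→[8+4+4+2+1+1]=20
n=26: 26·1 13·2 2·13 1·26  φ→[12+12+1+1]=26
q^30  k|30↦φ(k): 1:1 2:1 3:2 5:4 6:2 10:4 15:8 30:8  a_30=30
[q^32] φ(32)=16,φ(16)=8,φ(8)=4,φ(4)=2,φ(2)=1,φ(1)=1 ⇒ 32

9, 11, 20, 26, 30, 32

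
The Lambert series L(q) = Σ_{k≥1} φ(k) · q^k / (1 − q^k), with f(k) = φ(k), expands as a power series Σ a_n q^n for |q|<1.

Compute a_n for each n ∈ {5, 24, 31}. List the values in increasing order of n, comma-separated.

n=5: 1·5 5·1  φ→[1+4]=5
n=24: 24·1 12·2 8·3 6·4 4·6 3·8 2·12 1·24  φ→[8+4+4+2+2+2+1+1]=24
d|31:{1,31}  Σφ=1+30=31

5, 24, 31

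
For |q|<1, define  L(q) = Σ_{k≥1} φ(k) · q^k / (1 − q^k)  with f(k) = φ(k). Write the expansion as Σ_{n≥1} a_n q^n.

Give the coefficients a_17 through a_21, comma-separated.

[q^17] φ(17)=16,φ(1)=1 ⇒ 17
[q^18] φ(18)=6,φ(9)=6,φ(6)=2,φ(3)=2,φ(2)=1,φ(1)=1 ⇒ 18
[q^19] φ(19)=18,φ(1)=1 ⇒ 19
n=20: 1·20 2·10 4·5 5·4 10·2 20·1  φ→[1+1+2+4+4+8]=20
[q^21] φ(1)=1,φ(3)=2,φ(7)=6,φ(21)=12 ⇒ 21

17, 18, 19, 20, 21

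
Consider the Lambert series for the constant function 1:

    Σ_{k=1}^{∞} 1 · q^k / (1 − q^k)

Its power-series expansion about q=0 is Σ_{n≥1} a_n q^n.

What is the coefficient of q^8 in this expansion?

q^8  k|8↦f(k): 1:1 2:1 4:1 8:1  a_8=4

a_8 = 4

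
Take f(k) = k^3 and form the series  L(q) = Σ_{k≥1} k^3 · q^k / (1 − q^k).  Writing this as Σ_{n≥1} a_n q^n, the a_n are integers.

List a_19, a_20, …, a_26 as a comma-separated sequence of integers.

6860, 9198, 9632, 11988, 12168, 16380, 15751, 19782

n=19: 19·1 1·19  f→[6859+1]=6860
[q^20] f(1)=1,f(2)=8,f(4)=64,f(5)=125,f(10)=1000,f(20)=8000 ⇒ 9198
[q^21] f(1)=1,f(3)=27,f(7)=343,f(21)=9261 ⇒ 9632
q^22  k|22↦f(k): 1:1 2:8 11:1331 22:10648  a_22=11988
q^23  k|23↦f(k): 1:1 23:12167  a_23=12168
d|24:{24,12,8,6,4,3,2,1}  Σf=13824+1728+512+216+64+27+8+1=16380
q^25  k|25↦f(k): 1:1 5:125 25:15625  a_25=15751
q^26  k|26↦f(k): 26:17576 13:2197 2:8 1:1  a_26=19782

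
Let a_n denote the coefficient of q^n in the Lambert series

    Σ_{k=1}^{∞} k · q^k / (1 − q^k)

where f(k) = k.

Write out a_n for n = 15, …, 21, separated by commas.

24, 31, 18, 39, 20, 42, 32

[q^15] f(1)=1,f(3)=3,f(5)=5,f(15)=15 ⇒ 24
q^16  k|16↦f(k): 1:1 2:2 4:4 8:8 16:16  a_16=31
[q^17] f(17)=17,f(1)=1 ⇒ 18
q^18  k|18↦f(k): 18:18 9:9 6:6 3:3 2:2 1:1  a_18=39
n=19: 19·1 1·19  f→[19+1]=20
d|20:{1,2,4,5,10,20}  Σf=1+2+4+5+10+20=42
d|21:{21,7,3,1}  Σf=21+7+3+1=32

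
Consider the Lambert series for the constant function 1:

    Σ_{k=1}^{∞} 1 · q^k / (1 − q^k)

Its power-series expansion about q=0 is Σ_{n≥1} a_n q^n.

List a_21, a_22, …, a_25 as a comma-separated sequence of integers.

[q^21] f(21)=1,f(7)=1,f(3)=1,f(1)=1 ⇒ 4
n=22: 22·1 11·2 2·11 1·22  f→[1+1+1+1]=4
n=23: 23·1 1·23  f→[1+1]=2
[q^24] f(1)=1,f(2)=1,f(3)=1,f(4)=1,f(6)=1,f(8)=1,f(12)=1,f(24)=1 ⇒ 8
d|25:{25,5,1}  Σf=1+1+1=3

4, 4, 2, 8, 3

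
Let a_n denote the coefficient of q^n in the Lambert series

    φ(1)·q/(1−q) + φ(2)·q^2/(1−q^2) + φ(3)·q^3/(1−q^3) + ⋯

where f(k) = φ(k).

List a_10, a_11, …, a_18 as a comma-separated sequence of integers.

d|10:{10,5,2,1}  Σφ=4+4+1+1=10
[q^11] φ(11)=10,φ(1)=1 ⇒ 11
q^12  k|12↦φ(k): 12:4 6:2 4:2 3:2 2:1 1:1  a_12=12
q^13  k|13↦φ(k): 13:12 1:1  a_13=13
n=14: 1·14 2·7 7·2 14·1  φ→[1+1+6+6]=14
[q^15] φ(15)=8,φ(5)=4,φ(3)=2,φ(1)=1 ⇒ 15
n=16: 1·16 2·8 4·4 8·2 16·1  φ→[1+1+2+4+8]=16
n=17: 17·1 1·17  φ→[16+1]=17
[q^18] φ(18)=6,φ(9)=6,φ(6)=2,φ(3)=2,φ(2)=1,φ(1)=1 ⇒ 18

10, 11, 12, 13, 14, 15, 16, 17, 18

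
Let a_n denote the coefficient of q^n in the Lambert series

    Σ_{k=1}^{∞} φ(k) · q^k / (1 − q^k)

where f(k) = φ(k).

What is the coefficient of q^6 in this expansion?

d|6:{1,2,3,6}  Σφ=1+1+2+2=6

a_6 = 6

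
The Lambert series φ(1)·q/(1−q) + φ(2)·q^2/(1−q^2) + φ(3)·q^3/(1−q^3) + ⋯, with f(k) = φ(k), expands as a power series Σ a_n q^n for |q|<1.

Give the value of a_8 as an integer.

d|8:{1,2,4,8}  Σφ=1+1+2+4=8

a_8 = 8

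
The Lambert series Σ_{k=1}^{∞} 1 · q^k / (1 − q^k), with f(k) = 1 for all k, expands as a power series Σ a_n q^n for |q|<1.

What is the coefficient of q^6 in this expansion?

d|6:{1,2,3,6}  Σf=1+1+1+1=4

a_6 = 4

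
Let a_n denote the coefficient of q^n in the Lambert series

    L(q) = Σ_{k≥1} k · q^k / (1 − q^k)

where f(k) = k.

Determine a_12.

d|12:{1,2,3,4,6,12}  Σf=1+2+3+4+6+12=28

a_12 = 28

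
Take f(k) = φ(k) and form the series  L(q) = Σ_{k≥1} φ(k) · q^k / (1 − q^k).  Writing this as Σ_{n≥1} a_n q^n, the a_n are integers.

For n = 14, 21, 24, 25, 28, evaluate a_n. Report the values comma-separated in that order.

n=14: 1·14 2·7 7·2 14·1  φ→[1+1+6+6]=14
n=21: 1·21 3·7 7·3 21·1  φ→[1+2+6+12]=21
q^24  k|24↦φ(k): 24:8 12:4 8:4 6:2 4:2 3:2 2:1 1:1  a_24=24
[q^25] φ(25)=20,φ(5)=4,φ(1)=1 ⇒ 25
n=28: 28·1 14·2 7·4 4·7 2·14 1·28  φ→[12+6+6+2+1+1]=28

14, 21, 24, 25, 28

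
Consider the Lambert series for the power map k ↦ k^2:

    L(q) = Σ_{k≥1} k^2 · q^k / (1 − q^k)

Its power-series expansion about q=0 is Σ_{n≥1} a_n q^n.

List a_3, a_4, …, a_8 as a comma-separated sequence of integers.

10, 21, 26, 50, 50, 85

d|3:{3,1}  Σf=9+1=10
q^4  k|4↦f(k): 4:16 2:4 1:1  a_4=21
n=5: 1·5 5·1  f→[1+25]=26
d|6:{1,2,3,6}  Σf=1+4+9+36=50
[q^7] f(1)=1,f(7)=49 ⇒ 50
n=8: 1·8 2·4 4·2 8·1  f→[1+4+16+64]=85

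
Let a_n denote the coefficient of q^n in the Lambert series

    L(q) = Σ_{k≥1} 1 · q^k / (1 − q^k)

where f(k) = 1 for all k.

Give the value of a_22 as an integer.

a_22 = 4

[q^22] f(1)=1,f(2)=1,f(11)=1,f(22)=1 ⇒ 4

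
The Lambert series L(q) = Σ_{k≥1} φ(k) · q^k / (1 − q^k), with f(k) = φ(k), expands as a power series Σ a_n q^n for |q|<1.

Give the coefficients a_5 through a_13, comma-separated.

q^5  k|5↦φ(k): 5:4 1:1  a_5=5
d|6:{1,2,3,6}  Σφ=1+1+2+2=6
[q^7] φ(7)=6,φ(1)=1 ⇒ 7
q^8  k|8↦φ(k): 1:1 2:1 4:2 8:4  a_8=8
n=9: 1·9 3·3 9·1  φ→[1+2+6]=9
q^10  k|10↦φ(k): 1:1 2:1 5:4 10:4  a_10=10
[q^11] φ(1)=1,φ(11)=10 ⇒ 11
n=12: 12·1 6·2 4·3 3·4 2·6 1·12  φ→[4+2+2+2+1+1]=12
[q^13] φ(13)=12,φ(1)=1 ⇒ 13

5, 6, 7, 8, 9, 10, 11, 12, 13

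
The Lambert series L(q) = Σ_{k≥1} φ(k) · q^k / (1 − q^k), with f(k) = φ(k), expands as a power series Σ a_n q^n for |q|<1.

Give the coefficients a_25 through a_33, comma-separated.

d|25:{1,5,25}  Σφ=1+4+20=25
n=26: 26·1 13·2 2·13 1·26  φ→[12+12+1+1]=26
[q^27] φ(27)=18,φ(9)=6,φ(3)=2,φ(1)=1 ⇒ 27
n=28: 28·1 14·2 7·4 4·7 2·14 1·28  φ→[12+6+6+2+1+1]=28
d|29:{29,1}  Σφ=28+1=29
d|30:{1,2,3,5,6,10,15,30}  Σφ=1+1+2+4+2+4+8+8=30
n=31: 1·31 31·1  φ→[1+30]=31
q^32  k|32↦φ(k): 32:16 16:8 8:4 4:2 2:1 1:1  a_32=32
[q^33] φ(1)=1,φ(3)=2,φ(11)=10,φ(33)=20 ⇒ 33

25, 26, 27, 28, 29, 30, 31, 32, 33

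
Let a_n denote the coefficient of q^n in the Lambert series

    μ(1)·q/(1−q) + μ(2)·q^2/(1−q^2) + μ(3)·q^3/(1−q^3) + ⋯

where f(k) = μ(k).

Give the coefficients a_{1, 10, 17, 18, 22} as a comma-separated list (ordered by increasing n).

[q^1] μ(1)=1 ⇒ 1
n=10: 10·1 5·2 2·5 1·10  μ→[1+(-1)+(-1)+1]=0
n=17: 1·17 17·1  μ→[1+(-1)]=0
[q^18] μ(1)=1,μ(2)=-1,μ(3)=-1,μ(6)=1,μ(9)=0,μ(18)=0 ⇒ 0
d|22:{1,2,11,22}  Σμ=1+(-1)+(-1)+1=0

1, 0, 0, 0, 0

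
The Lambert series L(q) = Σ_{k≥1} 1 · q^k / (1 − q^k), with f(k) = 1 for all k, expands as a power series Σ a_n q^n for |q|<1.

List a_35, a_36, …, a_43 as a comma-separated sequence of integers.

q^35  k|35↦f(k): 1:1 5:1 7:1 35:1  a_35=4
[q^36] f(36)=1,f(18)=1,f(12)=1,f(9)=1,f(6)=1,f(4)=1,f(3)=1,f(2)=1,f(1)=1 ⇒ 9
n=37: 1·37 37·1  f→[1+1]=2
d|38:{38,19,2,1}  Σf=1+1+1+1=4
q^39  k|39↦f(k): 1:1 3:1 13:1 39:1  a_39=4
d|40:{1,2,4,5,8,10,20,40}  Σf=1+1+1+1+1+1+1+1=8
d|41:{41,1}  Σf=1+1=2
n=42: 42·1 21·2 14·3 7·6 6·7 3·14 2·21 1·42  f→[1+1+1+1+1+1+1+1]=8
[q^43] f(43)=1,f(1)=1 ⇒ 2

4, 9, 2, 4, 4, 8, 2, 8, 2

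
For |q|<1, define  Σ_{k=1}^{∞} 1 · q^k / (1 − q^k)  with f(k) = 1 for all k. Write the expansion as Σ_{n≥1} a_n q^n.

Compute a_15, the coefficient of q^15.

a_15 = 4

d|15:{15,5,3,1}  Σf=1+1+1+1=4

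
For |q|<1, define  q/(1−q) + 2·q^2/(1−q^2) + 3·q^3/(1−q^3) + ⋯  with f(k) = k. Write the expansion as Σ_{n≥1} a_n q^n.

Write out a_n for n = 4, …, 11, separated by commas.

[q^4] f(1)=1,f(2)=2,f(4)=4 ⇒ 7
n=5: 5·1 1·5  f→[5+1]=6
n=6: 1·6 2·3 3·2 6·1  f→[1+2+3+6]=12
n=7: 1·7 7·1  f→[1+7]=8
d|8:{1,2,4,8}  Σf=1+2+4+8=15
d|9:{9,3,1}  Σf=9+3+1=13
d|10:{10,5,2,1}  Σf=10+5+2+1=18
n=11: 1·11 11·1  f→[1+11]=12

7, 6, 12, 8, 15, 13, 18, 12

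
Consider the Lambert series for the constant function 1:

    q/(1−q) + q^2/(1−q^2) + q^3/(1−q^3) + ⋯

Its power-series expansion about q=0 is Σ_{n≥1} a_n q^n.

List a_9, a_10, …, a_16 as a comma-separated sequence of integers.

3, 4, 2, 6, 2, 4, 4, 5

d|9:{9,3,1}  Σf=1+1+1=3
[q^10] f(10)=1,f(5)=1,f(2)=1,f(1)=1 ⇒ 4
d|11:{11,1}  Σf=1+1=2
q^12  k|12↦f(k): 12:1 6:1 4:1 3:1 2:1 1:1  a_12=6
d|13:{13,1}  Σf=1+1=2
[q^14] f(1)=1,f(2)=1,f(7)=1,f(14)=1 ⇒ 4
n=15: 1·15 3·5 5·3 15·1  f→[1+1+1+1]=4
q^16  k|16↦f(k): 16:1 8:1 4:1 2:1 1:1  a_16=5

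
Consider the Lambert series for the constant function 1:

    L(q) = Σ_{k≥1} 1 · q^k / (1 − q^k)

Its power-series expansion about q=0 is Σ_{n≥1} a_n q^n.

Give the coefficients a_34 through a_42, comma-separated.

4, 4, 9, 2, 4, 4, 8, 2, 8

d|34:{34,17,2,1}  Σf=1+1+1+1=4
q^35  k|35↦f(k): 35:1 7:1 5:1 1:1  a_35=4
q^36  k|36↦f(k): 36:1 18:1 12:1 9:1 6:1 4:1 3:1 2:1 1:1  a_36=9
d|37:{37,1}  Σf=1+1=2
q^38  k|38↦f(k): 1:1 2:1 19:1 38:1  a_38=4
d|39:{1,3,13,39}  Σf=1+1+1+1=4
q^40  k|40↦f(k): 1:1 2:1 4:1 5:1 8:1 10:1 20:1 40:1  a_40=8
[q^41] f(1)=1,f(41)=1 ⇒ 2
d|42:{42,21,14,7,6,3,2,1}  Σf=1+1+1+1+1+1+1+1=8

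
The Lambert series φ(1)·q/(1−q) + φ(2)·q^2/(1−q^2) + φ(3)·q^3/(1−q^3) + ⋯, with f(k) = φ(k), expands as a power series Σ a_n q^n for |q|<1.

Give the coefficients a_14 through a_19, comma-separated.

q^14  k|14↦φ(k): 1:1 2:1 7:6 14:6  a_14=14
n=15: 15·1 5·3 3·5 1·15  φ→[8+4+2+1]=15
d|16:{16,8,4,2,1}  Σφ=8+4+2+1+1=16
q^17  k|17↦φ(k): 1:1 17:16  a_17=17
n=18: 18·1 9·2 6·3 3·6 2·9 1·18  φ→[6+6+2+2+1+1]=18
[q^19] φ(1)=1,φ(19)=18 ⇒ 19

14, 15, 16, 17, 18, 19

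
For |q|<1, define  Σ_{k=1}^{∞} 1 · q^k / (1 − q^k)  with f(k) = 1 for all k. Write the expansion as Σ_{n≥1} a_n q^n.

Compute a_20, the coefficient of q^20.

q^20  k|20↦f(k): 1:1 2:1 4:1 5:1 10:1 20:1  a_20=6

a_20 = 6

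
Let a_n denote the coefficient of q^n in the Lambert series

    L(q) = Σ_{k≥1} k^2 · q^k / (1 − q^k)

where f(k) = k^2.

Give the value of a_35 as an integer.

a_35 = 1300

[q^35] f(1)=1,f(5)=25,f(7)=49,f(35)=1225 ⇒ 1300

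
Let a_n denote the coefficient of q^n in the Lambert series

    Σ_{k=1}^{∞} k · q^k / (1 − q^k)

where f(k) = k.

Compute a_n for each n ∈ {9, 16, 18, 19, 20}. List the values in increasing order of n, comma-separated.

d|9:{9,3,1}  Σf=9+3+1=13
[q^16] f(1)=1,f(2)=2,f(4)=4,f(8)=8,f(16)=16 ⇒ 31
n=18: 1·18 2·9 3·6 6·3 9·2 18·1  f→[1+2+3+6+9+18]=39
n=19: 19·1 1·19  f→[19+1]=20
d|20:{20,10,5,4,2,1}  Σf=20+10+5+4+2+1=42

13, 31, 39, 20, 42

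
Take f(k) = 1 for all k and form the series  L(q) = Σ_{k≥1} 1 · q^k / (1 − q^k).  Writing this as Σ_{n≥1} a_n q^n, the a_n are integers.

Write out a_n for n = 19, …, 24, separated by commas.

n=19: 19·1 1·19  f→[1+1]=2
q^20  k|20↦f(k): 20:1 10:1 5:1 4:1 2:1 1:1  a_20=6
[q^21] f(21)=1,f(7)=1,f(3)=1,f(1)=1 ⇒ 4
n=22: 1·22 2·11 11·2 22·1  f→[1+1+1+1]=4
[q^23] f(1)=1,f(23)=1 ⇒ 2
d|24:{1,2,3,4,6,8,12,24}  Σf=1+1+1+1+1+1+1+1=8

2, 6, 4, 4, 2, 8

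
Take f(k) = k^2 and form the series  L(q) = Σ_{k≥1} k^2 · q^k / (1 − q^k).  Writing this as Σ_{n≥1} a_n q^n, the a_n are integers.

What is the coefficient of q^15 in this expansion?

n=15: 15·1 5·3 3·5 1·15  f→[225+25+9+1]=260

a_15 = 260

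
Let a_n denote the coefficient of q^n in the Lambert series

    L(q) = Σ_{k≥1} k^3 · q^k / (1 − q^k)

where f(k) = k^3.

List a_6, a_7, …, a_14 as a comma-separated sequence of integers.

252, 344, 585, 757, 1134, 1332, 2044, 2198, 3096

q^6  k|6↦f(k): 1:1 2:8 3:27 6:216  a_6=252
[q^7] f(7)=343,f(1)=1 ⇒ 344
[q^8] f(8)=512,f(4)=64,f(2)=8,f(1)=1 ⇒ 585
q^9  k|9↦f(k): 9:729 3:27 1:1  a_9=757
q^10  k|10↦f(k): 1:1 2:8 5:125 10:1000  a_10=1134
d|11:{11,1}  Σf=1331+1=1332
d|12:{1,2,3,4,6,12}  Σf=1+8+27+64+216+1728=2044
q^13  k|13↦f(k): 1:1 13:2197  a_13=2198
n=14: 14·1 7·2 2·7 1·14  f→[2744+343+8+1]=3096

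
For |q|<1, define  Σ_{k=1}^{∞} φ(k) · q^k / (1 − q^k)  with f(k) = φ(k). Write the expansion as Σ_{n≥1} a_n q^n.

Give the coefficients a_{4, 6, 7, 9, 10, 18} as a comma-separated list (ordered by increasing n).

n=4: 4·1 2·2 1·4  φ→[2+1+1]=4
[q^6] φ(6)=2,φ(3)=2,φ(2)=1,φ(1)=1 ⇒ 6
[q^7] φ(1)=1,φ(7)=6 ⇒ 7
d|9:{1,3,9}  Σφ=1+2+6=9
[q^10] φ(1)=1,φ(2)=1,φ(5)=4,φ(10)=4 ⇒ 10
q^18  k|18↦φ(k): 18:6 9:6 6:2 3:2 2:1 1:1  a_18=18

4, 6, 7, 9, 10, 18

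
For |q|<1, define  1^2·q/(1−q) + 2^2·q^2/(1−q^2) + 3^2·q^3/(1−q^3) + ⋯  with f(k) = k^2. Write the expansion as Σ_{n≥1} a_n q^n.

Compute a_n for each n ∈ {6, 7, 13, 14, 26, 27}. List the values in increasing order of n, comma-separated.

d|6:{1,2,3,6}  Σf=1+4+9+36=50
n=7: 1·7 7·1  f→[1+49]=50
q^13  k|13↦f(k): 1:1 13:169  a_13=170
q^14  k|14↦f(k): 1:1 2:4 7:49 14:196  a_14=250
[q^26] f(1)=1,f(2)=4,f(13)=169,f(26)=676 ⇒ 850
d|27:{27,9,3,1}  Σf=729+81+9+1=820

50, 50, 170, 250, 850, 820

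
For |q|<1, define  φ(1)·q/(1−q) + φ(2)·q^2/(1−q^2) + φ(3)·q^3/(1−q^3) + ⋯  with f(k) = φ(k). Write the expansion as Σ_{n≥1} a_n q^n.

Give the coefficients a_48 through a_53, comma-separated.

n=48: 48·1 24·2 16·3 12·4 8·6 6·8 4·12 3·16 2·24 1·48  φ→[16+8+8+4+4+2+2+2+1+1]=48
n=49: 49·1 7·7 1·49  φ→[42+6+1]=49
q^50  k|50↦φ(k): 50:20 25:20 10:4 5:4 2:1 1:1  a_50=50
q^51  k|51↦φ(k): 51:32 17:16 3:2 1:1  a_51=51
[q^52] φ(1)=1,φ(2)=1,φ(4)=2,φ(13)=12,φ(26)=12,φ(52)=24 ⇒ 52
[q^53] φ(53)=52,φ(1)=1 ⇒ 53

48, 49, 50, 51, 52, 53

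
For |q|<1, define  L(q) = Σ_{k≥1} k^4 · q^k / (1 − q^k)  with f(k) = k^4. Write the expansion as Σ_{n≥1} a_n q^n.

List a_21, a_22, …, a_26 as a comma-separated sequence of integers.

d|21:{1,3,7,21}  Σf=1+81+2401+194481=196964
q^22  k|22↦f(k): 22:234256 11:14641 2:16 1:1  a_22=248914
q^23  k|23↦f(k): 1:1 23:279841  a_23=279842
q^24  k|24↦f(k): 24:331776 12:20736 8:4096 6:1296 4:256 3:81 2:16 1:1  a_24=358258
[q^25] f(1)=1,f(5)=625,f(25)=390625 ⇒ 391251
n=26: 1·26 2·13 13·2 26·1  f→[1+16+28561+456976]=485554

196964, 248914, 279842, 358258, 391251, 485554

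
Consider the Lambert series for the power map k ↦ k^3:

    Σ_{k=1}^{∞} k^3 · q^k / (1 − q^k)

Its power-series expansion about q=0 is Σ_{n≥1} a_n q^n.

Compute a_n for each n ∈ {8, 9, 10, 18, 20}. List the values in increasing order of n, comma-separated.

[q^8] f(8)=512,f(4)=64,f(2)=8,f(1)=1 ⇒ 585
q^9  k|9↦f(k): 9:729 3:27 1:1  a_9=757
q^10  k|10↦f(k): 10:1000 5:125 2:8 1:1  a_10=1134
q^18  k|18↦f(k): 1:1 2:8 3:27 6:216 9:729 18:5832  a_18=6813
n=20: 20·1 10·2 5·4 4·5 2·10 1·20  f→[8000+1000+125+64+8+1]=9198

585, 757, 1134, 6813, 9198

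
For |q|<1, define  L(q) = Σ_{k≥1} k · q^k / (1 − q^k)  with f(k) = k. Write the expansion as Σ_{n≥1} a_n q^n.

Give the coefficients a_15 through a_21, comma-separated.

24, 31, 18, 39, 20, 42, 32

n=15: 15·1 5·3 3·5 1·15  f→[15+5+3+1]=24
[q^16] f(16)=16,f(8)=8,f(4)=4,f(2)=2,f(1)=1 ⇒ 31
q^17  k|17↦f(k): 17:17 1:1  a_17=18
q^18  k|18↦f(k): 18:18 9:9 6:6 3:3 2:2 1:1  a_18=39
[q^19] f(1)=1,f(19)=19 ⇒ 20
d|20:{1,2,4,5,10,20}  Σf=1+2+4+5+10+20=42
[q^21] f(21)=21,f(7)=7,f(3)=3,f(1)=1 ⇒ 32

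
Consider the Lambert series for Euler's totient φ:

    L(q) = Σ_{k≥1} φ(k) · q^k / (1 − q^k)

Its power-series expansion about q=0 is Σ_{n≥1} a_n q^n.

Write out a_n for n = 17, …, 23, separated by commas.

q^17  k|17↦φ(k): 1:1 17:16  a_17=17
d|18:{18,9,6,3,2,1}  Σφ=6+6+2+2+1+1=18
q^19  k|19↦φ(k): 1:1 19:18  a_19=19
[q^20] φ(1)=1,φ(2)=1,φ(4)=2,φ(5)=4,φ(10)=4,φ(20)=8 ⇒ 20
[q^21] φ(1)=1,φ(3)=2,φ(7)=6,φ(21)=12 ⇒ 21
q^22  k|22↦φ(k): 22:10 11:10 2:1 1:1  a_22=22
d|23:{1,23}  Σφ=1+22=23

17, 18, 19, 20, 21, 22, 23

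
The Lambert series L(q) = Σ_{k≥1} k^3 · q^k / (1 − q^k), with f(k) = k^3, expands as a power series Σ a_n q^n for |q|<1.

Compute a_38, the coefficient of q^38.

q^38  k|38↦f(k): 1:1 2:8 19:6859 38:54872  a_38=61740

a_38 = 61740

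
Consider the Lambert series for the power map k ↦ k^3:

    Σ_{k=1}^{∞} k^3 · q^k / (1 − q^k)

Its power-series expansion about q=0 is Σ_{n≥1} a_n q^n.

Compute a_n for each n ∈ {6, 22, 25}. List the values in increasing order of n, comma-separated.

252, 11988, 15751

d|6:{1,2,3,6}  Σf=1+8+27+216=252
q^22  k|22↦f(k): 22:10648 11:1331 2:8 1:1  a_22=11988
q^25  k|25↦f(k): 1:1 5:125 25:15625  a_25=15751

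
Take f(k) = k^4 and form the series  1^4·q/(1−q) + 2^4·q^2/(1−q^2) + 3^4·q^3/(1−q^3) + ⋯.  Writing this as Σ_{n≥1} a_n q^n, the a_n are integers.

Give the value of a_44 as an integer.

d|44:{44,22,11,4,2,1}  Σf=3748096+234256+14641+256+16+1=3997266

a_44 = 3997266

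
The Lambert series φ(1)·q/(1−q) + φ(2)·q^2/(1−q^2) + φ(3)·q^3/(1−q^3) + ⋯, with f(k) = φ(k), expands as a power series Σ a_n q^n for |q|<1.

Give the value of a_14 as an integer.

d|14:{1,2,7,14}  Σφ=1+1+6+6=14

a_14 = 14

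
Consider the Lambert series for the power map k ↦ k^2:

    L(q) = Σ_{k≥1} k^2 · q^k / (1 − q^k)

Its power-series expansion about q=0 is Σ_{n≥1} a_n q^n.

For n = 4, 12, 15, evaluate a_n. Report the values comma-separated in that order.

d|4:{1,2,4}  Σf=1+4+16=21
d|12:{12,6,4,3,2,1}  Σf=144+36+16+9+4+1=210
n=15: 15·1 5·3 3·5 1·15  f→[225+25+9+1]=260

21, 210, 260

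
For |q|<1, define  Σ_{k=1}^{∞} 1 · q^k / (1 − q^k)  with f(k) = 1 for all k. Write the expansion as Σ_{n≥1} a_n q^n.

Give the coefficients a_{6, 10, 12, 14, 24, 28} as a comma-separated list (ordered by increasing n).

4, 4, 6, 4, 8, 6

n=6: 1·6 2·3 3·2 6·1  f→[1+1+1+1]=4
[q^10] f(1)=1,f(2)=1,f(5)=1,f(10)=1 ⇒ 4
d|12:{1,2,3,4,6,12}  Σf=1+1+1+1+1+1=6
q^14  k|14↦f(k): 14:1 7:1 2:1 1:1  a_14=4
n=24: 1·24 2·12 3·8 4·6 6·4 8·3 12·2 24·1  f→[1+1+1+1+1+1+1+1]=8
n=28: 1·28 2·14 4·7 7·4 14·2 28·1  f→[1+1+1+1+1+1]=6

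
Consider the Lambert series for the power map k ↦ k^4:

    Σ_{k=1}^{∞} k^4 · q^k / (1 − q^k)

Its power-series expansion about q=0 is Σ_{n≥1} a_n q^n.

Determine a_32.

a_32 = 1118481

q^32  k|32↦f(k): 1:1 2:16 4:256 8:4096 16:65536 32:1048576  a_32=1118481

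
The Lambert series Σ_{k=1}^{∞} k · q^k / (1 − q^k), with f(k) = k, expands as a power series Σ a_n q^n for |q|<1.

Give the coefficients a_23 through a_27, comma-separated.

q^23  k|23↦f(k): 1:1 23:23  a_23=24
[q^24] f(1)=1,f(2)=2,f(3)=3,f(4)=4,f(6)=6,f(8)=8,f(12)=12,f(24)=24 ⇒ 60
q^25  k|25↦f(k): 1:1 5:5 25:25  a_25=31
d|26:{1,2,13,26}  Σf=1+2+13+26=42
[q^27] f(27)=27,f(9)=9,f(3)=3,f(1)=1 ⇒ 40

24, 60, 31, 42, 40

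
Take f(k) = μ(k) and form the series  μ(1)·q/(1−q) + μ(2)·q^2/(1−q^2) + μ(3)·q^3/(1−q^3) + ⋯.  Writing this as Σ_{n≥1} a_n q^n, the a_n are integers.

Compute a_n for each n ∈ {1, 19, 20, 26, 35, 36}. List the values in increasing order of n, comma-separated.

[q^1] μ(1)=1 ⇒ 1
[q^19] μ(1)=1,μ(19)=-1 ⇒ 0
q^20  k|20↦μ(k): 1:1 2:-1 4:0 5:-1 10:1 20:0  a_20=0
q^26  k|26↦μ(k): 26:1 13:-1 2:-1 1:1  a_26=0
n=35: 35·1 7·5 5·7 1·35  μ→[1+(-1)+(-1)+1]=0
[q^36] μ(1)=1,μ(2)=-1,μ(3)=-1,μ(4)=0,μ(6)=1,μ(9)=0,μ(12)=0,μ(18)=0,μ(36)=0 ⇒ 0

1, 0, 0, 0, 0, 0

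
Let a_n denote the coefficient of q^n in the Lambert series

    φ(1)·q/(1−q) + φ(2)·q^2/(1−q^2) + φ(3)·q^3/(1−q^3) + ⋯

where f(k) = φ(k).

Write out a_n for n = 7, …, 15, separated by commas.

n=7: 7·1 1·7  φ→[6+1]=7
[q^8] φ(1)=1,φ(2)=1,φ(4)=2,φ(8)=4 ⇒ 8
n=9: 9·1 3·3 1·9  φ→[6+2+1]=9
q^10  k|10↦φ(k): 1:1 2:1 5:4 10:4  a_10=10
q^11  k|11↦φ(k): 1:1 11:10  a_11=11
n=12: 12·1 6·2 4·3 3·4 2·6 1·12  φ→[4+2+2+2+1+1]=12
d|13:{1,13}  Σφ=1+12=13
d|14:{14,7,2,1}  Σφ=6+6+1+1=14
n=15: 1·15 3·5 5·3 15·1  φ→[1+2+4+8]=15

7, 8, 9, 10, 11, 12, 13, 14, 15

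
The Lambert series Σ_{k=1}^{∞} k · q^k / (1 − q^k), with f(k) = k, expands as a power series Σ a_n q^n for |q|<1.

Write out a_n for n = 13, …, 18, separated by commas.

n=13: 1·13 13·1  f→[1+13]=14
q^14  k|14↦f(k): 14:14 7:7 2:2 1:1  a_14=24
n=15: 15·1 5·3 3·5 1·15  f→[15+5+3+1]=24
n=16: 16·1 8·2 4·4 2·8 1·16  f→[16+8+4+2+1]=31
n=17: 1·17 17·1  f→[1+17]=18
d|18:{1,2,3,6,9,18}  Σf=1+2+3+6+9+18=39

14, 24, 24, 31, 18, 39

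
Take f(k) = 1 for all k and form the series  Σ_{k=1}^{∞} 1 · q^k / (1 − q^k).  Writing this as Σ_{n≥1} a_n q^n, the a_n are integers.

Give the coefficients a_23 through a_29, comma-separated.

2, 8, 3, 4, 4, 6, 2

n=23: 23·1 1·23  f→[1+1]=2
d|24:{24,12,8,6,4,3,2,1}  Σf=1+1+1+1+1+1+1+1=8
d|25:{25,5,1}  Σf=1+1+1=3
n=26: 26·1 13·2 2·13 1·26  f→[1+1+1+1]=4
[q^27] f(27)=1,f(9)=1,f(3)=1,f(1)=1 ⇒ 4
q^28  k|28↦f(k): 28:1 14:1 7:1 4:1 2:1 1:1  a_28=6
q^29  k|29↦f(k): 1:1 29:1  a_29=2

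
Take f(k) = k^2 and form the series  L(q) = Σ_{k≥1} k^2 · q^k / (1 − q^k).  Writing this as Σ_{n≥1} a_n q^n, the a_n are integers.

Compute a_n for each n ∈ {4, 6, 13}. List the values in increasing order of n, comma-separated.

21, 50, 170

q^4  k|4↦f(k): 4:16 2:4 1:1  a_4=21
d|6:{6,3,2,1}  Σf=36+9+4+1=50
[q^13] f(13)=169,f(1)=1 ⇒ 170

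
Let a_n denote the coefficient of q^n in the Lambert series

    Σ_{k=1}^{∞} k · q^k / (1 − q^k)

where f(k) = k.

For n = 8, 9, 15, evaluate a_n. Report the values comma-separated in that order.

d|8:{8,4,2,1}  Σf=8+4+2+1=15
[q^9] f(9)=9,f(3)=3,f(1)=1 ⇒ 13
[q^15] f(1)=1,f(3)=3,f(5)=5,f(15)=15 ⇒ 24

15, 13, 24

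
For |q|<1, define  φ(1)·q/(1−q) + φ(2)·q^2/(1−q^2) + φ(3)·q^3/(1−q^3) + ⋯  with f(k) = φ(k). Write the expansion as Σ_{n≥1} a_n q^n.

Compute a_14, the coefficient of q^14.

q^14  k|14↦φ(k): 14:6 7:6 2:1 1:1  a_14=14

a_14 = 14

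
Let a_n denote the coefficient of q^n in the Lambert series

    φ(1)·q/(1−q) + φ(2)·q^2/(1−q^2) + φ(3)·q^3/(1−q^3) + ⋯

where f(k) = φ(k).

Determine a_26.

n=26: 26·1 13·2 2·13 1·26  φ→[12+12+1+1]=26

a_26 = 26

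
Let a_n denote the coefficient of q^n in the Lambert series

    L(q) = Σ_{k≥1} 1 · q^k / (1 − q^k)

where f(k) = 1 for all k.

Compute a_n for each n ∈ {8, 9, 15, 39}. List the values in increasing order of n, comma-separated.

4, 3, 4, 4

d|8:{1,2,4,8}  Σf=1+1+1+1=4
d|9:{1,3,9}  Σf=1+1+1=3
q^15  k|15↦f(k): 1:1 3:1 5:1 15:1  a_15=4
d|39:{39,13,3,1}  Σf=1+1+1+1=4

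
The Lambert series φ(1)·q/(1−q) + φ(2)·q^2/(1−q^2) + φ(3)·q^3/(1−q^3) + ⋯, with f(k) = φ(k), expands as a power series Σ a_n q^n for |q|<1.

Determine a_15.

d|15:{15,5,3,1}  Σφ=8+4+2+1=15

a_15 = 15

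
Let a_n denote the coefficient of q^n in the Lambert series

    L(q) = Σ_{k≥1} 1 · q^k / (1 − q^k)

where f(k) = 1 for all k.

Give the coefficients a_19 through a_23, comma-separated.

d|19:{19,1}  Σf=1+1=2
[q^20] f(20)=1,f(10)=1,f(5)=1,f(4)=1,f(2)=1,f(1)=1 ⇒ 6
n=21: 1·21 3·7 7·3 21·1  f→[1+1+1+1]=4
n=22: 22·1 11·2 2·11 1·22  f→[1+1+1+1]=4
d|23:{23,1}  Σf=1+1=2

2, 6, 4, 4, 2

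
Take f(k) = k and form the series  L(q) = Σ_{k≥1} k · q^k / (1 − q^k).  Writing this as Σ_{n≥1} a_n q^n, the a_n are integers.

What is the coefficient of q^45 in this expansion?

n=45: 1·45 3·15 5·9 9·5 15·3 45·1  f→[1+3+5+9+15+45]=78

a_45 = 78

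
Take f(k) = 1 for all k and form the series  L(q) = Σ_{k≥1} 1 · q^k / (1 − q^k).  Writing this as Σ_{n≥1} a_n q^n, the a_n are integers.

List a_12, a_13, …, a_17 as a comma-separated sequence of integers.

6, 2, 4, 4, 5, 2

q^12  k|12↦f(k): 1:1 2:1 3:1 4:1 6:1 12:1  a_12=6
q^13  k|13↦f(k): 13:1 1:1  a_13=2
d|14:{14,7,2,1}  Σf=1+1+1+1=4
[q^15] f(1)=1,f(3)=1,f(5)=1,f(15)=1 ⇒ 4
[q^16] f(16)=1,f(8)=1,f(4)=1,f(2)=1,f(1)=1 ⇒ 5
[q^17] f(17)=1,f(1)=1 ⇒ 2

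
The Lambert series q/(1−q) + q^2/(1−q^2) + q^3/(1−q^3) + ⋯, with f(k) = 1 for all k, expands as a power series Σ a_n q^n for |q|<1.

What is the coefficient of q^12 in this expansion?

[q^12] f(12)=1,f(6)=1,f(4)=1,f(3)=1,f(2)=1,f(1)=1 ⇒ 6

a_12 = 6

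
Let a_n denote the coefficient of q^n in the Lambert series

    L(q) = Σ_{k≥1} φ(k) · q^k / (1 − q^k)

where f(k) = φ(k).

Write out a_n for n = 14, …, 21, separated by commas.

n=14: 14·1 7·2 2·7 1·14  φ→[6+6+1+1]=14
n=15: 1·15 3·5 5·3 15·1  φ→[1+2+4+8]=15
[q^16] φ(1)=1,φ(2)=1,φ(4)=2,φ(8)=4,φ(16)=8 ⇒ 16
[q^17] φ(1)=1,φ(17)=16 ⇒ 17
q^18  k|18↦φ(k): 18:6 9:6 6:2 3:2 2:1 1:1  a_18=18
n=19: 19·1 1·19  φ→[18+1]=19
[q^20] φ(20)=8,φ(10)=4,φ(5)=4,φ(4)=2,φ(2)=1,φ(1)=1 ⇒ 20
q^21  k|21↦φ(k): 21:12 7:6 3:2 1:1  a_21=21

14, 15, 16, 17, 18, 19, 20, 21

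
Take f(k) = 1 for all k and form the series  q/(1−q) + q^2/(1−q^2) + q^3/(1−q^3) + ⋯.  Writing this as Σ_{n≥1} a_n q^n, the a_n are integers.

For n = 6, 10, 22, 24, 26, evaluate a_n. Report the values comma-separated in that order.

q^6  k|6↦f(k): 1:1 2:1 3:1 6:1  a_6=4
q^10  k|10↦f(k): 1:1 2:1 5:1 10:1  a_10=4
[q^22] f(22)=1,f(11)=1,f(2)=1,f(1)=1 ⇒ 4
n=24: 24·1 12·2 8·3 6·4 4·6 3·8 2·12 1·24  f→[1+1+1+1+1+1+1+1]=8
[q^26] f(1)=1,f(2)=1,f(13)=1,f(26)=1 ⇒ 4

4, 4, 4, 8, 4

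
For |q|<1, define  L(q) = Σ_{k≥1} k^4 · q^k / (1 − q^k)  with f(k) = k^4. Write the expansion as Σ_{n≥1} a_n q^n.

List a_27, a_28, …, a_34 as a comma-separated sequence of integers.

n=27: 1·27 3·9 9·3 27·1  f→[1+81+6561+531441]=538084
q^28  k|28↦f(k): 1:1 2:16 4:256 7:2401 14:38416 28:614656  a_28=655746
n=29: 29·1 1·29  f→[707281+1]=707282
q^30  k|30↦f(k): 30:810000 15:50625 10:10000 6:1296 5:625 3:81 2:16 1:1  a_30=872644
q^31  k|31↦f(k): 1:1 31:923521  a_31=923522
q^32  k|32↦f(k): 32:1048576 16:65536 8:4096 4:256 2:16 1:1  a_32=1118481
q^33  k|33↦f(k): 1:1 3:81 11:14641 33:1185921  a_33=1200644
n=34: 34·1 17·2 2·17 1·34  f→[1336336+83521+16+1]=1419874

538084, 655746, 707282, 872644, 923522, 1118481, 1200644, 1419874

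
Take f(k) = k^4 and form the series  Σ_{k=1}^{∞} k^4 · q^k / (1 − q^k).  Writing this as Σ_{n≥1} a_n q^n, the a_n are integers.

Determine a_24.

a_24 = 358258

[q^24] f(1)=1,f(2)=16,f(3)=81,f(4)=256,f(6)=1296,f(8)=4096,f(12)=20736,f(24)=331776 ⇒ 358258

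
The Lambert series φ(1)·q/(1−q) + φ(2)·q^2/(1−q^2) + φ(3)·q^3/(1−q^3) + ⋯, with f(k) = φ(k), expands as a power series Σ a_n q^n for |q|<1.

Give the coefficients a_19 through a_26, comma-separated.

d|19:{1,19}  Σφ=1+18=19
[q^20] φ(1)=1,φ(2)=1,φ(4)=2,φ(5)=4,φ(10)=4,φ(20)=8 ⇒ 20
[q^21] φ(1)=1,φ(3)=2,φ(7)=6,φ(21)=12 ⇒ 21
[q^22] φ(1)=1,φ(2)=1,φ(11)=10,φ(22)=10 ⇒ 22
q^23  k|23↦φ(k): 23:22 1:1  a_23=23
d|24:{24,12,8,6,4,3,2,1}  Σφ=8+4+4+2+2+2+1+1=24
n=25: 25·1 5·5 1·25  φ→[20+4+1]=25
q^26  k|26↦φ(k): 1:1 2:1 13:12 26:12  a_26=26

19, 20, 21, 22, 23, 24, 25, 26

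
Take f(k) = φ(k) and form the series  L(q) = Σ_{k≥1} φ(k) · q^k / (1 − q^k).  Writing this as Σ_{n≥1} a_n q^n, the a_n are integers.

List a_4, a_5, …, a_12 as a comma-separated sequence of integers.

d|4:{4,2,1}  Σφ=2+1+1=4
q^5  k|5↦φ(k): 5:4 1:1  a_5=5
n=6: 6·1 3·2 2·3 1·6  φ→[2+2+1+1]=6
n=7: 7·1 1·7  φ→[6+1]=7
d|8:{1,2,4,8}  Σφ=1+1+2+4=8
d|9:{1,3,9}  Σφ=1+2+6=9
d|10:{1,2,5,10}  Σφ=1+1+4+4=10
[q^11] φ(11)=10,φ(1)=1 ⇒ 11
q^12  k|12↦φ(k): 1:1 2:1 3:2 4:2 6:2 12:4  a_12=12

4, 5, 6, 7, 8, 9, 10, 11, 12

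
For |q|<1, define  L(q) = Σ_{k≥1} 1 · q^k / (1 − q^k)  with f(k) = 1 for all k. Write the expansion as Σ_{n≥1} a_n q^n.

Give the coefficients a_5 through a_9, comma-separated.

2, 4, 2, 4, 3

d|5:{1,5}  Σf=1+1=2
d|6:{6,3,2,1}  Σf=1+1+1+1=4
n=7: 1·7 7·1  f→[1+1]=2
n=8: 1·8 2·4 4·2 8·1  f→[1+1+1+1]=4
n=9: 9·1 3·3 1·9  f→[1+1+1]=3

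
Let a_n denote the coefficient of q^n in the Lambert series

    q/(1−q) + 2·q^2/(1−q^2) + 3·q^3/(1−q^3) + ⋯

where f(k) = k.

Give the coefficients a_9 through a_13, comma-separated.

13, 18, 12, 28, 14

d|9:{9,3,1}  Σf=9+3+1=13
[q^10] f(10)=10,f(5)=5,f(2)=2,f(1)=1 ⇒ 18
n=11: 11·1 1·11  f→[11+1]=12
n=12: 1·12 2·6 3·4 4·3 6·2 12·1  f→[1+2+3+4+6+12]=28
q^13  k|13↦f(k): 13:13 1:1  a_13=14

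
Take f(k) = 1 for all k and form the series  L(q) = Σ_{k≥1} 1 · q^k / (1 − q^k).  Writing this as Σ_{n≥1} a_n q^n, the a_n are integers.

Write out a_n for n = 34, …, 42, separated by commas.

d|34:{34,17,2,1}  Σf=1+1+1+1=4
[q^35] f(35)=1,f(7)=1,f(5)=1,f(1)=1 ⇒ 4
q^36  k|36↦f(k): 36:1 18:1 12:1 9:1 6:1 4:1 3:1 2:1 1:1  a_36=9
q^37  k|37↦f(k): 1:1 37:1  a_37=2
q^38  k|38↦f(k): 1:1 2:1 19:1 38:1  a_38=4
n=39: 39·1 13·3 3·13 1·39  f→[1+1+1+1]=4
[q^40] f(40)=1,f(20)=1,f(10)=1,f(8)=1,f(5)=1,f(4)=1,f(2)=1,f(1)=1 ⇒ 8
[q^41] f(1)=1,f(41)=1 ⇒ 2
d|42:{1,2,3,6,7,14,21,42}  Σf=1+1+1+1+1+1+1+1=8

4, 4, 9, 2, 4, 4, 8, 2, 8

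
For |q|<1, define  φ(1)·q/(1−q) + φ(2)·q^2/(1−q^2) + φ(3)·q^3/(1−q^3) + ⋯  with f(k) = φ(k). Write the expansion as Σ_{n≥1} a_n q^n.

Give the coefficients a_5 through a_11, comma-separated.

[q^5] φ(5)=4,φ(1)=1 ⇒ 5
d|6:{1,2,3,6}  Σφ=1+1+2+2=6
n=7: 1·7 7·1  φ→[1+6]=7
n=8: 1·8 2·4 4·2 8·1  φ→[1+1+2+4]=8
[q^9] φ(9)=6,φ(3)=2,φ(1)=1 ⇒ 9
d|10:{10,5,2,1}  Σφ=4+4+1+1=10
q^11  k|11↦φ(k): 1:1 11:10  a_11=11

5, 6, 7, 8, 9, 10, 11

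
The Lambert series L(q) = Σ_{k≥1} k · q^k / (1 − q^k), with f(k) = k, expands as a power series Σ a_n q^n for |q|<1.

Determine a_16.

a_16 = 31

n=16: 16·1 8·2 4·4 2·8 1·16  f→[16+8+4+2+1]=31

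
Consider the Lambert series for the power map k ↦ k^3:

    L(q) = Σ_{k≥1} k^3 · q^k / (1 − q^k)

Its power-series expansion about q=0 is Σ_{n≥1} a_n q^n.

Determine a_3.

a_3 = 28

[q^3] f(3)=27,f(1)=1 ⇒ 28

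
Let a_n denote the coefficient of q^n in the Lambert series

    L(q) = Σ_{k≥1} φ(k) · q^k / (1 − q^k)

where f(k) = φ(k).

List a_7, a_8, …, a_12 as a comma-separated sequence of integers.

q^7  k|7↦φ(k): 1:1 7:6  a_7=7
q^8  k|8↦φ(k): 8:4 4:2 2:1 1:1  a_8=8
[q^9] φ(1)=1,φ(3)=2,φ(9)=6 ⇒ 9
d|10:{1,2,5,10}  Σφ=1+1+4+4=10
[q^11] φ(11)=10,φ(1)=1 ⇒ 11
q^12  k|12↦φ(k): 12:4 6:2 4:2 3:2 2:1 1:1  a_12=12

7, 8, 9, 10, 11, 12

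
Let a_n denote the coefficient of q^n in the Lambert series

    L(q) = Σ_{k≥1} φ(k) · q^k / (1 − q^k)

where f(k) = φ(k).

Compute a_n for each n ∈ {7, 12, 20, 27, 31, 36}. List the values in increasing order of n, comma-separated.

n=7: 1·7 7·1  φ→[1+6]=7
q^12  k|12↦φ(k): 1:1 2:1 3:2 4:2 6:2 12:4  a_12=12
q^20  k|20↦φ(k): 20:8 10:4 5:4 4:2 2:1 1:1  a_20=20
[q^27] φ(1)=1,φ(3)=2,φ(9)=6,φ(27)=18 ⇒ 27
[q^31] φ(31)=30,φ(1)=1 ⇒ 31
n=36: 1·36 2·18 3·12 4·9 6·6 9·4 12·3 18·2 36·1  φ→[1+1+2+2+2+6+4+6+12]=36

7, 12, 20, 27, 31, 36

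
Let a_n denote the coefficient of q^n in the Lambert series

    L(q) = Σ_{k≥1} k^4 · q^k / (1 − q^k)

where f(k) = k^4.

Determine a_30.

a_30 = 872644

q^30  k|30↦f(k): 30:810000 15:50625 10:10000 6:1296 5:625 3:81 2:16 1:1  a_30=872644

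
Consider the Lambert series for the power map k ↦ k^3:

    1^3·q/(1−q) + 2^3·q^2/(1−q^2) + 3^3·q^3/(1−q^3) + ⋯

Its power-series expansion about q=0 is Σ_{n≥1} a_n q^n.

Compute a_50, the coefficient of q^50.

a_50 = 141759

d|50:{1,2,5,10,25,50}  Σf=1+8+125+1000+15625+125000=141759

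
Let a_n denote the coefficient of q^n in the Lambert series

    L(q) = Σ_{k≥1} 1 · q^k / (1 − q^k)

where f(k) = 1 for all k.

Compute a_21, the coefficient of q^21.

d|21:{1,3,7,21}  Σf=1+1+1+1=4

a_21 = 4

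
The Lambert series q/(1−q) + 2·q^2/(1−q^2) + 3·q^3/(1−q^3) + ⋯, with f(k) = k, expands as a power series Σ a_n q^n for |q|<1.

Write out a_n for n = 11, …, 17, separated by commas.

12, 28, 14, 24, 24, 31, 18

q^11  k|11↦f(k): 11:11 1:1  a_11=12
[q^12] f(12)=12,f(6)=6,f(4)=4,f(3)=3,f(2)=2,f(1)=1 ⇒ 28
d|13:{1,13}  Σf=1+13=14
n=14: 14·1 7·2 2·7 1·14  f→[14+7+2+1]=24
d|15:{1,3,5,15}  Σf=1+3+5+15=24
[q^16] f(1)=1,f(2)=2,f(4)=4,f(8)=8,f(16)=16 ⇒ 31
[q^17] f(17)=17,f(1)=1 ⇒ 18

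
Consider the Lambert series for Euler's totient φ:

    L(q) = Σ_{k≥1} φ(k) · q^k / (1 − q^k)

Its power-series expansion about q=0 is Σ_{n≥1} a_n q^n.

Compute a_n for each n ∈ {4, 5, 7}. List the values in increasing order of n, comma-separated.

[q^4] φ(1)=1,φ(2)=1,φ(4)=2 ⇒ 4
[q^5] φ(5)=4,φ(1)=1 ⇒ 5
n=7: 1·7 7·1  φ→[1+6]=7

4, 5, 7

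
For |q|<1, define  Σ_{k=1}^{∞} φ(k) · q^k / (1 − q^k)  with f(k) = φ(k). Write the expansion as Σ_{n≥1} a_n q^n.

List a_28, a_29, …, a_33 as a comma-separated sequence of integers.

q^28  k|28↦φ(k): 28:12 14:6 7:6 4:2 2:1 1:1  a_28=28
[q^29] φ(1)=1,φ(29)=28 ⇒ 29
d|30:{1,2,3,5,6,10,15,30}  Σφ=1+1+2+4+2+4+8+8=30
[q^31] φ(31)=30,φ(1)=1 ⇒ 31
q^32  k|32↦φ(k): 1:1 2:1 4:2 8:4 16:8 32:16  a_32=32
n=33: 1·33 3·11 11·3 33·1  φ→[1+2+10+20]=33

28, 29, 30, 31, 32, 33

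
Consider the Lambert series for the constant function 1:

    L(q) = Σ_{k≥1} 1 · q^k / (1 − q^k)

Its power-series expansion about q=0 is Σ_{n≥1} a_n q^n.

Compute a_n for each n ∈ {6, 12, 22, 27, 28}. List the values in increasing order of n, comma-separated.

4, 6, 4, 4, 6

d|6:{6,3,2,1}  Σf=1+1+1+1=4
q^12  k|12↦f(k): 1:1 2:1 3:1 4:1 6:1 12:1  a_12=6
q^22  k|22↦f(k): 22:1 11:1 2:1 1:1  a_22=4
d|27:{27,9,3,1}  Σf=1+1+1+1=4
q^28  k|28↦f(k): 28:1 14:1 7:1 4:1 2:1 1:1  a_28=6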